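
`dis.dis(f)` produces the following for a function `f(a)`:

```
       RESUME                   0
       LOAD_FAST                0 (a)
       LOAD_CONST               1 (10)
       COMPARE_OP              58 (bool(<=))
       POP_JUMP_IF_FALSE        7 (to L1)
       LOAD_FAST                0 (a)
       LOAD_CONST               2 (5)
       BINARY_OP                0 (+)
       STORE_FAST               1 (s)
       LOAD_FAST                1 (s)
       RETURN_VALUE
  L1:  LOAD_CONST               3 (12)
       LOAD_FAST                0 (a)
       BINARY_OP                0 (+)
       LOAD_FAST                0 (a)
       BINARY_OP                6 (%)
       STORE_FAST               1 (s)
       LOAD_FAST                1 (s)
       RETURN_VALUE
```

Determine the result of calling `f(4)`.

LOAD_FAST a → push 4. Stack: [4]
LOAD_CONST → push 10. Stack: [4, 10]
COMPARE_OP bool(<=) → 4 vs 10 = True. Stack: [True]
POP_JUMP_IF_FALSE → pop True; no jump. Stack: []
LOAD_FAST a → push 4. Stack: [4]
LOAD_CONST → push 5. Stack: [4, 5]
BINARY_OP + → 4 + 5 = 9. Stack: [9]
STORE_FAST s → s=9. Stack: []
LOAD_FAST s → push 9. Stack: [9]
RETURN_VALUE → return 9.

9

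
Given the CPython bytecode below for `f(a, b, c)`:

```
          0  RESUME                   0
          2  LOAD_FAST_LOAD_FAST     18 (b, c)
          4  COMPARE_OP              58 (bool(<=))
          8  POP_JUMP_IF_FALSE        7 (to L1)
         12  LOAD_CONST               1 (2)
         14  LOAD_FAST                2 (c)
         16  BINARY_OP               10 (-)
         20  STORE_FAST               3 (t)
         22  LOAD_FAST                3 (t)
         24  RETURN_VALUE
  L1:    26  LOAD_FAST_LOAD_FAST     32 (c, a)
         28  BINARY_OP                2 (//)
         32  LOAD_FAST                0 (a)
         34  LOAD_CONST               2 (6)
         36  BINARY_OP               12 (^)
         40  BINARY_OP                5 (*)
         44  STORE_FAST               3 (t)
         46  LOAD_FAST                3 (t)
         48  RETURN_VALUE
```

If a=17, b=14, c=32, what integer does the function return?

-30

LOAD_FAST_LOAD_FAST b,c → push 14,32. Stack: [14, 32]
COMPARE_OP bool(<=) → 14 vs 32 = True. Stack: [True]
POP_JUMP_IF_FALSE → pop True; no jump. Stack: []
LOAD_CONST → push 2. Stack: [2]
LOAD_FAST c → push 32. Stack: [2, 32]
BINARY_OP - → 2 - 32 = -30. Stack: [-30]
STORE_FAST t → t=-30. Stack: []
LOAD_FAST t → push -30. Stack: [-30]
RETURN_VALUE → return -30.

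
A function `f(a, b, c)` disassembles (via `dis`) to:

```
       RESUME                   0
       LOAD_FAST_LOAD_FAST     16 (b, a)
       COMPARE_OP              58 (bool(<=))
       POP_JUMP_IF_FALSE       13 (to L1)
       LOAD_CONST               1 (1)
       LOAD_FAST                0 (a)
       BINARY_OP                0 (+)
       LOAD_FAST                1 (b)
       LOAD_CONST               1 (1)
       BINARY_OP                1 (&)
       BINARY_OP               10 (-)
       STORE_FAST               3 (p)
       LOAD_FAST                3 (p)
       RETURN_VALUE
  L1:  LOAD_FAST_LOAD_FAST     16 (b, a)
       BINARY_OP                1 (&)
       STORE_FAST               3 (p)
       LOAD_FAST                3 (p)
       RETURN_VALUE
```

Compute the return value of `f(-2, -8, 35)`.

-1

LOAD_FAST_LOAD_FAST b,a → push -8,-2. Stack: [-8, -2]
COMPARE_OP bool(<=) → -8 vs -2 = True. Stack: [True]
POP_JUMP_IF_FALSE → pop True; no jump. Stack: []
LOAD_CONST → push 1. Stack: [1]
LOAD_FAST a → push -2. Stack: [1, -2]
BINARY_OP + → 1 + -2 = -1. Stack: [-1]
LOAD_FAST b → push -8. Stack: [-1, -8]
LOAD_CONST → push 1. Stack: [-1, -8, 1]
BINARY_OP & → -8 & 1 = 0. Stack: [-1, 0]
BINARY_OP - → -1 - 0 = -1. Stack: [-1]
STORE_FAST p → p=-1. Stack: []
LOAD_FAST p → push -1. Stack: [-1]
RETURN_VALUE → return -1.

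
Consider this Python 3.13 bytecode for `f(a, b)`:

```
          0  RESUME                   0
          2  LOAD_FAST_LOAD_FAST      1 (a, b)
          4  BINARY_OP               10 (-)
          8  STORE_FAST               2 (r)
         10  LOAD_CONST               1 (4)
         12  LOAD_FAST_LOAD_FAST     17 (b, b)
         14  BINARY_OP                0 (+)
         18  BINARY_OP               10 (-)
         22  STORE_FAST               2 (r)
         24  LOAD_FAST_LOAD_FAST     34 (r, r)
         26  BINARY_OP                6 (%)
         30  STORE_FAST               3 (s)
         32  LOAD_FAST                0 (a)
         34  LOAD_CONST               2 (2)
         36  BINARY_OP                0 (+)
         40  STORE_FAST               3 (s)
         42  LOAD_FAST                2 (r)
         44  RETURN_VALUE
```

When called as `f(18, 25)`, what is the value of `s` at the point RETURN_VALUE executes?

LOAD_FAST_LOAD_FAST a,b → push 18,25. Stack: [18, 25]
BINARY_OP - → 18 - 25 = -7. Stack: [-7]
STORE_FAST r → r=-7. Stack: []
LOAD_CONST → push 4. Stack: [4]
LOAD_FAST_LOAD_FAST b,b → push 25,25. Stack: [4, 25, 25]
BINARY_OP + → 25 + 25 = 50. Stack: [4, 50]
BINARY_OP - → 4 - 50 = -46. Stack: [-46]
STORE_FAST r → r=-46. Stack: []
LOAD_FAST_LOAD_FAST r,r → push -46,-46. Stack: [-46, -46]
BINARY_OP % → -46 % -46 = 0. Stack: [0]
STORE_FAST s → s=0. Stack: []
LOAD_FAST a → push 18. Stack: [18]
LOAD_CONST → push 2. Stack: [18, 2]
BINARY_OP + → 18 + 2 = 20. Stack: [20]
STORE_FAST s → s=20. Stack: []
LOAD_FAST r → push -46. Stack: [-46]
RETURN_VALUE → return -46.

20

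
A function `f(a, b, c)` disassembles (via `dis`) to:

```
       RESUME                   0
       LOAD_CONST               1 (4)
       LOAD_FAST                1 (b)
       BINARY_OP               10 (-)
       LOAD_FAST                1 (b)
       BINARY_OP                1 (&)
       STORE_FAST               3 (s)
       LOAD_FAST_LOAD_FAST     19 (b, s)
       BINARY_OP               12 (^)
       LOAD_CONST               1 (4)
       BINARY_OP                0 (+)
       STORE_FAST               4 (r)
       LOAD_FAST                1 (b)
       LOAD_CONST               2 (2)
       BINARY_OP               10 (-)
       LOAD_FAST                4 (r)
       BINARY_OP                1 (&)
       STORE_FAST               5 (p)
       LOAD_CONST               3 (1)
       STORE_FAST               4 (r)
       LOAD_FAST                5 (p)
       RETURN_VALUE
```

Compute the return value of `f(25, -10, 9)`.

-12

LOAD_CONST → push 4. Stack: [4]
LOAD_FAST b → push -10. Stack: [4, -10]
BINARY_OP - → 4 - -10 = 14. Stack: [14]
LOAD_FAST b → push -10. Stack: [14, -10]
BINARY_OP & → 14 & -10 = 6. Stack: [6]
STORE_FAST s → s=6. Stack: []
LOAD_FAST_LOAD_FAST b,s → push -10,6. Stack: [-10, 6]
BINARY_OP ^ → -10 ^ 6 = -16. Stack: [-16]
LOAD_CONST → push 4. Stack: [-16, 4]
BINARY_OP + → -16 + 4 = -12. Stack: [-12]
STORE_FAST r → r=-12. Stack: []
LOAD_FAST b → push -10. Stack: [-10]
LOAD_CONST → push 2. Stack: [-10, 2]
BINARY_OP - → -10 - 2 = -12. Stack: [-12]
LOAD_FAST r → push -12. Stack: [-12, -12]
BINARY_OP & → -12 & -12 = -12. Stack: [-12]
STORE_FAST p → p=-12. Stack: []
LOAD_CONST → push 1. Stack: [1]
STORE_FAST r → r=1. Stack: []
LOAD_FAST p → push -12. Stack: [-12]
RETURN_VALUE → return -12.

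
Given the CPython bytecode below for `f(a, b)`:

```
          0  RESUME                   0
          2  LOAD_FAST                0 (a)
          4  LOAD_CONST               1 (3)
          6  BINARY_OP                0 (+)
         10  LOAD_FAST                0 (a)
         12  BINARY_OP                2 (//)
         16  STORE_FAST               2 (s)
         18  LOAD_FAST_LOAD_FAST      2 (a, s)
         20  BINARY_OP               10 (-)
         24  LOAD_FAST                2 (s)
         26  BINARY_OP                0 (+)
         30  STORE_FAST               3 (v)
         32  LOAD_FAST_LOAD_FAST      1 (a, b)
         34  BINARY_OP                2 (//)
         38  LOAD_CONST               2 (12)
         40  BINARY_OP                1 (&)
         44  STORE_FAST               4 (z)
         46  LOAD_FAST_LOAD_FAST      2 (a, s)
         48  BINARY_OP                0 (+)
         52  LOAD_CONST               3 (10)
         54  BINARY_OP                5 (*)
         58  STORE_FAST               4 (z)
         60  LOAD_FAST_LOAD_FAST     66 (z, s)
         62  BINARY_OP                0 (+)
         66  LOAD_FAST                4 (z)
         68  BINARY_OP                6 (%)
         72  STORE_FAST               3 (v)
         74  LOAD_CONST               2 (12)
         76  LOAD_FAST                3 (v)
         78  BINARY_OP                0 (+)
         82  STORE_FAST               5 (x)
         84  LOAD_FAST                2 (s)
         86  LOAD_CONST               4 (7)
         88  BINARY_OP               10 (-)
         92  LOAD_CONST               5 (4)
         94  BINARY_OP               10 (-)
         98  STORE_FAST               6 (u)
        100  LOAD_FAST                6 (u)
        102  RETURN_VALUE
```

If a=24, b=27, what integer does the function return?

LOAD_FAST a → push 24. Stack: [24]
LOAD_CONST → push 3. Stack: [24, 3]
BINARY_OP + → 24 + 3 = 27. Stack: [27]
LOAD_FAST a → push 24. Stack: [27, 24]
BINARY_OP // → 27 // 24 = 1. Stack: [1]
STORE_FAST s → s=1. Stack: []
LOAD_FAST_LOAD_FAST a,s → push 24,1. Stack: [24, 1]
BINARY_OP - → 24 - 1 = 23. Stack: [23]
LOAD_FAST s → push 1. Stack: [23, 1]
BINARY_OP + → 23 + 1 = 24. Stack: [24]
STORE_FAST v → v=24. Stack: []
LOAD_FAST_LOAD_FAST a,b → push 24,27. Stack: [24, 27]
BINARY_OP // → 24 // 27 = 0. Stack: [0]
LOAD_CONST → push 12. Stack: [0, 12]
BINARY_OP & → 0 & 12 = 0. Stack: [0]
STORE_FAST z → z=0. Stack: []
LOAD_FAST_LOAD_FAST a,s → push 24,1. Stack: [24, 1]
BINARY_OP + → 24 + 1 = 25. Stack: [25]
LOAD_CONST → push 10. Stack: [25, 10]
BINARY_OP * → 25 * 10 = 250. Stack: [250]
STORE_FAST z → z=250. Stack: []
LOAD_FAST_LOAD_FAST z,s → push 250,1. Stack: [250, 1]
BINARY_OP + → 250 + 1 = 251. Stack: [251]
LOAD_FAST z → push 250. Stack: [251, 250]
BINARY_OP % → 251 % 250 = 1. Stack: [1]
STORE_FAST v → v=1. Stack: []
LOAD_CONST → push 12. Stack: [12]
LOAD_FAST v → push 1. Stack: [12, 1]
BINARY_OP + → 12 + 1 = 13. Stack: [13]
STORE_FAST x → x=13. Stack: []
LOAD_FAST s → push 1. Stack: [1]
LOAD_CONST → push 7. Stack: [1, 7]
BINARY_OP - → 1 - 7 = -6. Stack: [-6]
LOAD_CONST → push 4. Stack: [-6, 4]
BINARY_OP - → -6 - 4 = -10. Stack: [-10]
STORE_FAST u → u=-10. Stack: []
LOAD_FAST u → push -10. Stack: [-10]
RETURN_VALUE → return -10.

-10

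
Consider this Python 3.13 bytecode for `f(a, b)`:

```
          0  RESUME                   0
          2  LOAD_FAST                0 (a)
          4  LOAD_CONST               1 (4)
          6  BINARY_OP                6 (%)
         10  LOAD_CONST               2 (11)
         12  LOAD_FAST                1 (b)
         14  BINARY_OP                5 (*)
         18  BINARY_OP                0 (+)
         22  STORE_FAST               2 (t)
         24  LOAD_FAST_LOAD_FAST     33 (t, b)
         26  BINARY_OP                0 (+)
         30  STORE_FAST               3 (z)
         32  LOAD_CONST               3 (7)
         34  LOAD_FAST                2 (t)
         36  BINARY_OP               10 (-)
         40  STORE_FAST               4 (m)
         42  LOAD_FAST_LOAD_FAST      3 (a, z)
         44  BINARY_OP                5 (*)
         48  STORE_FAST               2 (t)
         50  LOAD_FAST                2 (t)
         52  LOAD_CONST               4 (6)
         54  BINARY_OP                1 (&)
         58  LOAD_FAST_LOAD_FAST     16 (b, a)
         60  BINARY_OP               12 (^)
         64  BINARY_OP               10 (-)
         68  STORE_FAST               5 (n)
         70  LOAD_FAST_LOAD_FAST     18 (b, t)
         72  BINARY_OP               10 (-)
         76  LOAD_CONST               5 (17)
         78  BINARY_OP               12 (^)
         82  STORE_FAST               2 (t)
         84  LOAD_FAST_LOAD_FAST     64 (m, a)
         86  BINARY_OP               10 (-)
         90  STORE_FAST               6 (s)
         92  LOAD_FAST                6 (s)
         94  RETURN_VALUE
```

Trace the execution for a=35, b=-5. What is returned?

LOAD_FAST a → push 35. Stack: [35]
LOAD_CONST → push 4. Stack: [35, 4]
BINARY_OP % → 35 % 4 = 3. Stack: [3]
LOAD_CONST → push 11. Stack: [3, 11]
LOAD_FAST b → push -5. Stack: [3, 11, -5]
BINARY_OP * → 11 * -5 = -55. Stack: [3, -55]
BINARY_OP + → 3 + -55 = -52. Stack: [-52]
STORE_FAST t → t=-52. Stack: []
LOAD_FAST_LOAD_FAST t,b → push -52,-5. Stack: [-52, -5]
BINARY_OP + → -52 + -5 = -57. Stack: [-57]
STORE_FAST z → z=-57. Stack: []
LOAD_CONST → push 7. Stack: [7]
LOAD_FAST t → push -52. Stack: [7, -52]
BINARY_OP - → 7 - -52 = 59. Stack: [59]
STORE_FAST m → m=59. Stack: []
LOAD_FAST_LOAD_FAST a,z → push 35,-57. Stack: [35, -57]
BINARY_OP * → 35 * -57 = -1995. Stack: [-1995]
STORE_FAST t → t=-1995. Stack: []
LOAD_FAST t → push -1995. Stack: [-1995]
LOAD_CONST → push 6. Stack: [-1995, 6]
BINARY_OP & → -1995 & 6 = 4. Stack: [4]
LOAD_FAST_LOAD_FAST b,a → push -5,35. Stack: [4, -5, 35]
BINARY_OP ^ → -5 ^ 35 = -40. Stack: [4, -40]
BINARY_OP - → 4 - -40 = 44. Stack: [44]
STORE_FAST n → n=44. Stack: []
LOAD_FAST_LOAD_FAST b,t → push -5,-1995. Stack: [-5, -1995]
BINARY_OP - → -5 - -1995 = 1990. Stack: [1990]
LOAD_CONST → push 17. Stack: [1990, 17]
BINARY_OP ^ → 1990 ^ 17 = 2007. Stack: [2007]
STORE_FAST t → t=2007. Stack: []
LOAD_FAST_LOAD_FAST m,a → push 59,35. Stack: [59, 35]
BINARY_OP - → 59 - 35 = 24. Stack: [24]
STORE_FAST s → s=24. Stack: []
LOAD_FAST s → push 24. Stack: [24]
RETURN_VALUE → return 24.

24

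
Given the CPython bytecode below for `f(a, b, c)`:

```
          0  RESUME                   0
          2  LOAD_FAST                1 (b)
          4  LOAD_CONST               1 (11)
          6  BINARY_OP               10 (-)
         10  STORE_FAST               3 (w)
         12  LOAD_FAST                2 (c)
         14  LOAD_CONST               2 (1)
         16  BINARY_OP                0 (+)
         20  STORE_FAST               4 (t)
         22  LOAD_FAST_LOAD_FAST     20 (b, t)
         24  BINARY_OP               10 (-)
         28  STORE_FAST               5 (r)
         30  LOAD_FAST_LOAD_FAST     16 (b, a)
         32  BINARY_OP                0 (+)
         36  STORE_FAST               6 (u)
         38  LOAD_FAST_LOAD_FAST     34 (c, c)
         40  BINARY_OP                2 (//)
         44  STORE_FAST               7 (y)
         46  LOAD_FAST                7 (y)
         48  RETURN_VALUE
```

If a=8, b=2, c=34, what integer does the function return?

LOAD_FAST b → push 2. Stack: [2]
LOAD_CONST → push 11. Stack: [2, 11]
BINARY_OP - → 2 - 11 = -9. Stack: [-9]
STORE_FAST w → w=-9. Stack: []
LOAD_FAST c → push 34. Stack: [34]
LOAD_CONST → push 1. Stack: [34, 1]
BINARY_OP + → 34 + 1 = 35. Stack: [35]
STORE_FAST t → t=35. Stack: []
LOAD_FAST_LOAD_FAST b,t → push 2,35. Stack: [2, 35]
BINARY_OP - → 2 - 35 = -33. Stack: [-33]
STORE_FAST r → r=-33. Stack: []
LOAD_FAST_LOAD_FAST b,a → push 2,8. Stack: [2, 8]
BINARY_OP + → 2 + 8 = 10. Stack: [10]
STORE_FAST u → u=10. Stack: []
LOAD_FAST_LOAD_FAST c,c → push 34,34. Stack: [34, 34]
BINARY_OP // → 34 // 34 = 1. Stack: [1]
STORE_FAST y → y=1. Stack: []
LOAD_FAST y → push 1. Stack: [1]
RETURN_VALUE → return 1.

1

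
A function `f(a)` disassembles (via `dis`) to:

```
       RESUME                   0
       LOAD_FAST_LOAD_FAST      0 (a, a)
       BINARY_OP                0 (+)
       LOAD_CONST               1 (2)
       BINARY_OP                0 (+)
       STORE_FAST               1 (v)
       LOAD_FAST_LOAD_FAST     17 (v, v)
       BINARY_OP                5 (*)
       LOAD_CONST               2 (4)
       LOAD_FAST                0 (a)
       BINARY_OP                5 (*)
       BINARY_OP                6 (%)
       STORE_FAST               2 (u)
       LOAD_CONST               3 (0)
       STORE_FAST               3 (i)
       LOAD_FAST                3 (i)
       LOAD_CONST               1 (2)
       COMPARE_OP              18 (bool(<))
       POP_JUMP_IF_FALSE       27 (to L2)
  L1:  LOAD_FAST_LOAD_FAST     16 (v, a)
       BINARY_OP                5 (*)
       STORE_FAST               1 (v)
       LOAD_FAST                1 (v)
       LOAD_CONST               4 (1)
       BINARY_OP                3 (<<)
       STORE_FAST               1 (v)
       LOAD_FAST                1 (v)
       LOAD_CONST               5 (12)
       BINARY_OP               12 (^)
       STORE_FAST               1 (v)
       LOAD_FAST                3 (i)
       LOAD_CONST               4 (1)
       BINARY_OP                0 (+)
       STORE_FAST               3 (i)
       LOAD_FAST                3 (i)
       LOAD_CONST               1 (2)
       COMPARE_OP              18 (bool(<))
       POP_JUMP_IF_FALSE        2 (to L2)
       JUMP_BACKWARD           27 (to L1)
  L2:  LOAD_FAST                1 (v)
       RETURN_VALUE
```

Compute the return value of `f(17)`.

41476

LOAD_FAST_LOAD_FAST a,a → push 17,17. Stack: [17, 17]
BINARY_OP + → 17 + 17 = 34. Stack: [34]
LOAD_CONST → push 2. Stack: [34, 2]
BINARY_OP + → 34 + 2 = 36. Stack: [36]
STORE_FAST v → v=36. Stack: []
LOAD_FAST_LOAD_FAST v,v → push 36,36. Stack: [36, 36]
BINARY_OP * → 36 * 36 = 1296. Stack: [1296]
LOAD_CONST → push 4. Stack: [1296, 4]
LOAD_FAST a → push 17. Stack: [1296, 4, 17]
BINARY_OP * → 4 * 17 = 68. Stack: [1296, 68]
BINARY_OP % → 1296 % 68 = 4. Stack: [4]
STORE_FAST u → u=4. Stack: []
LOAD_CONST → push 0. Stack: [0]
STORE_FAST i → i=0. Stack: []
LOAD_FAST i → push 0. Stack: [0]
LOAD_CONST → push 2. Stack: [0, 2]
COMPARE_OP bool(<) → 0 vs 2 = True. Stack: [True]
POP_JUMP_IF_FALSE → pop True; no jump. Stack: []
LOAD_FAST_LOAD_FAST v,a → push 36,17. Stack: [36, 17]
BINARY_OP * → 36 * 17 = 612. Stack: [612]
STORE_FAST v → v=612. Stack: []
LOAD_FAST v → push 612. Stack: [612]
LOAD_CONST → push 1. Stack: [612, 1]
BINARY_OP << → 612 << 1 = 1224. Stack: [1224]
STORE_FAST v → v=1224. Stack: []
LOAD_FAST v → push 1224. Stack: [1224]
LOAD_CONST → push 12. Stack: [1224, 12]
BINARY_OP ^ → 1224 ^ 12 = 1220. Stack: [1220]
STORE_FAST v → v=1220. Stack: []
LOAD_FAST i → push 0. Stack: [0]
LOAD_CONST → push 1. Stack: [0, 1]
BINARY_OP + → 0 + 1 = 1. Stack: [1]
STORE_FAST i → i=1. Stack: []
LOAD_FAST i → push 1. Stack: [1]
LOAD_CONST → push 2. Stack: [1, 2]
COMPARE_OP bool(<) → 1 vs 2 = True. Stack: [True]
POP_JUMP_IF_FALSE → pop True; no jump. Stack: []
LOAD_FAST_LOAD_FAST v,a → push 1220,17. Stack: [1220, 17]
BINARY_OP * → 1220 * 17 = 20740. Stack: [20740]
STORE_FAST v → v=20740. Stack: []
LOAD_FAST v → push 20740. Stack: [20740]
LOAD_CONST → push 1. Stack: [20740, 1]
BINARY_OP << → 20740 << 1 = 41480. Stack: [41480]
STORE_FAST v → v=41480. Stack: []
LOAD_FAST v → push 41480. Stack: [41480]
LOAD_CONST → push 12. Stack: [41480, 12]
BINARY_OP ^ → 41480 ^ 12 = 41476. Stack: [41476]
STORE_FAST v → v=41476. Stack: []
LOAD_FAST i → push 1. Stack: [1]
LOAD_CONST → push 1. Stack: [1, 1]
BINARY_OP + → 1 + 1 = 2. Stack: [2]
STORE_FAST i → i=2. Stack: []
LOAD_FAST i → push 2. Stack: [2]
LOAD_CONST → push 2. Stack: [2, 2]
COMPARE_OP bool(<) → 2 vs 2 = False. Stack: [False]
POP_JUMP_IF_FALSE → pop False; jump. Stack: []
LOAD_FAST v → push 41476. Stack: [41476]
RETURN_VALUE → return 41476.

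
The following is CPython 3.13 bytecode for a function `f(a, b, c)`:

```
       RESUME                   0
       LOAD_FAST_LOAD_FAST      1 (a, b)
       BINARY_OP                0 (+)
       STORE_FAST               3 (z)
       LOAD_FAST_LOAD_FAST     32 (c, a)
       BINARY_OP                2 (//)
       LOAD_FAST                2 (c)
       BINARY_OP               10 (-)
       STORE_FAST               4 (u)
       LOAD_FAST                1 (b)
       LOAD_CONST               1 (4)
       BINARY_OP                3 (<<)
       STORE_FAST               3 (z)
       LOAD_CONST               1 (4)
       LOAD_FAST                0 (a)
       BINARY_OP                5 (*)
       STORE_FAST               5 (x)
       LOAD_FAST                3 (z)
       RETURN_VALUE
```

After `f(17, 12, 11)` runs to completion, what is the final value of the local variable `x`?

LOAD_FAST_LOAD_FAST a,b → push 17,12. Stack: [17, 12]
BINARY_OP + → 17 + 12 = 29. Stack: [29]
STORE_FAST z → z=29. Stack: []
LOAD_FAST_LOAD_FAST c,a → push 11,17. Stack: [11, 17]
BINARY_OP // → 11 // 17 = 0. Stack: [0]
LOAD_FAST c → push 11. Stack: [0, 11]
BINARY_OP - → 0 - 11 = -11. Stack: [-11]
STORE_FAST u → u=-11. Stack: []
LOAD_FAST b → push 12. Stack: [12]
LOAD_CONST → push 4. Stack: [12, 4]
BINARY_OP << → 12 << 4 = 192. Stack: [192]
STORE_FAST z → z=192. Stack: []
LOAD_CONST → push 4. Stack: [4]
LOAD_FAST a → push 17. Stack: [4, 17]
BINARY_OP * → 4 * 17 = 68. Stack: [68]
STORE_FAST x → x=68. Stack: []
LOAD_FAST z → push 192. Stack: [192]
RETURN_VALUE → return 192.

68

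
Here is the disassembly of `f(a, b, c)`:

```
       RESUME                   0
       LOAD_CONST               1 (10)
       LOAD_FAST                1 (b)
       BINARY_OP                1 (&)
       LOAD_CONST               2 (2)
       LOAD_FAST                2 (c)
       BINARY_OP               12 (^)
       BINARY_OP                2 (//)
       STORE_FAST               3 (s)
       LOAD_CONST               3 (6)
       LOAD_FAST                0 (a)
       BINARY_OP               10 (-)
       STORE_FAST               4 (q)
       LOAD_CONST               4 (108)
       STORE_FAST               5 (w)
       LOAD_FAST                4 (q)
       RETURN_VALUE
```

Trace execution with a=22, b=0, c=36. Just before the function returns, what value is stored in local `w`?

LOAD_CONST → push 10. Stack: [10]
LOAD_FAST b → push 0. Stack: [10, 0]
BINARY_OP & → 10 & 0 = 0. Stack: [0]
LOAD_CONST → push 2. Stack: [0, 2]
LOAD_FAST c → push 36. Stack: [0, 2, 36]
BINARY_OP ^ → 2 ^ 36 = 38. Stack: [0, 38]
BINARY_OP // → 0 // 38 = 0. Stack: [0]
STORE_FAST s → s=0. Stack: []
LOAD_CONST → push 6. Stack: [6]
LOAD_FAST a → push 22. Stack: [6, 22]
BINARY_OP - → 6 - 22 = -16. Stack: [-16]
STORE_FAST q → q=-16. Stack: []
LOAD_CONST → push 108. Stack: [108]
STORE_FAST w → w=108. Stack: []
LOAD_FAST q → push -16. Stack: [-16]
RETURN_VALUE → return -16.

108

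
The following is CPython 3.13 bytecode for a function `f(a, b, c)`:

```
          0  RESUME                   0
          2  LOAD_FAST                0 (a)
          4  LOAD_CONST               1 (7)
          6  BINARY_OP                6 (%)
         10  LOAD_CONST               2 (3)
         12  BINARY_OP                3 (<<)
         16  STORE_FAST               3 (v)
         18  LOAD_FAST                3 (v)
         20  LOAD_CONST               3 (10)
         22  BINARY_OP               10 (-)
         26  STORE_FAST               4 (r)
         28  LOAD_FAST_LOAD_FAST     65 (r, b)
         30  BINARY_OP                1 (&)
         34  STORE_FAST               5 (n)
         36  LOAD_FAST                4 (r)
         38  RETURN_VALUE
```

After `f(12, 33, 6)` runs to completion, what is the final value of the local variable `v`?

40

LOAD_FAST a → push 12. Stack: [12]
LOAD_CONST → push 7. Stack: [12, 7]
BINARY_OP % → 12 % 7 = 5. Stack: [5]
LOAD_CONST → push 3. Stack: [5, 3]
BINARY_OP << → 5 << 3 = 40. Stack: [40]
STORE_FAST v → v=40. Stack: []
LOAD_FAST v → push 40. Stack: [40]
LOAD_CONST → push 10. Stack: [40, 10]
BINARY_OP - → 40 - 10 = 30. Stack: [30]
STORE_FAST r → r=30. Stack: []
LOAD_FAST_LOAD_FAST r,b → push 30,33. Stack: [30, 33]
BINARY_OP & → 30 & 33 = 0. Stack: [0]
STORE_FAST n → n=0. Stack: []
LOAD_FAST r → push 30. Stack: [30]
RETURN_VALUE → return 30.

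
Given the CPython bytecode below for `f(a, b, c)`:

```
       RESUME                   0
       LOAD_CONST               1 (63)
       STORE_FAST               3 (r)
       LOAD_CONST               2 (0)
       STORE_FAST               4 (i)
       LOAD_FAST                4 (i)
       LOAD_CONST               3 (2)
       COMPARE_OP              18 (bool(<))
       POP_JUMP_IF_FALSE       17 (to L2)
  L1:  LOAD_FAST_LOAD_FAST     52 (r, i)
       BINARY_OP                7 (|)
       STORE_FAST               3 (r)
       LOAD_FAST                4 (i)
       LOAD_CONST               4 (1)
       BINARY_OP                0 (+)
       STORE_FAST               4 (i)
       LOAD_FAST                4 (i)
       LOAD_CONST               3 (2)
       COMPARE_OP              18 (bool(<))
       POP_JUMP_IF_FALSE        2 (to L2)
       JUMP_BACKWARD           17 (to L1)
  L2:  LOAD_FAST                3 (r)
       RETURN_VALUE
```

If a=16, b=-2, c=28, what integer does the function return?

LOAD_CONST → push 63. Stack: [63]
STORE_FAST r → r=63. Stack: []
LOAD_CONST → push 0. Stack: [0]
STORE_FAST i → i=0. Stack: []
LOAD_FAST i → push 0. Stack: [0]
LOAD_CONST → push 2. Stack: [0, 2]
COMPARE_OP bool(<) → 0 vs 2 = True. Stack: [True]
POP_JUMP_IF_FALSE → pop True; no jump. Stack: []
LOAD_FAST_LOAD_FAST r,i → push 63,0. Stack: [63, 0]
BINARY_OP | → 63 | 0 = 63. Stack: [63]
STORE_FAST r → r=63. Stack: []
LOAD_FAST i → push 0. Stack: [0]
LOAD_CONST → push 1. Stack: [0, 1]
BINARY_OP + → 0 + 1 = 1. Stack: [1]
STORE_FAST i → i=1. Stack: []
LOAD_FAST i → push 1. Stack: [1]
LOAD_CONST → push 2. Stack: [1, 2]
COMPARE_OP bool(<) → 1 vs 2 = True. Stack: [True]
POP_JUMP_IF_FALSE → pop True; no jump. Stack: []
LOAD_FAST_LOAD_FAST r,i → push 63,1. Stack: [63, 1]
BINARY_OP | → 63 | 1 = 63. Stack: [63]
STORE_FAST r → r=63. Stack: []
LOAD_FAST i → push 1. Stack: [1]
LOAD_CONST → push 1. Stack: [1, 1]
BINARY_OP + → 1 + 1 = 2. Stack: [2]
STORE_FAST i → i=2. Stack: []
LOAD_FAST i → push 2. Stack: [2]
LOAD_CONST → push 2. Stack: [2, 2]
COMPARE_OP bool(<) → 2 vs 2 = False. Stack: [False]
POP_JUMP_IF_FALSE → pop False; jump. Stack: []
LOAD_FAST r → push 63. Stack: [63]
RETURN_VALUE → return 63.

63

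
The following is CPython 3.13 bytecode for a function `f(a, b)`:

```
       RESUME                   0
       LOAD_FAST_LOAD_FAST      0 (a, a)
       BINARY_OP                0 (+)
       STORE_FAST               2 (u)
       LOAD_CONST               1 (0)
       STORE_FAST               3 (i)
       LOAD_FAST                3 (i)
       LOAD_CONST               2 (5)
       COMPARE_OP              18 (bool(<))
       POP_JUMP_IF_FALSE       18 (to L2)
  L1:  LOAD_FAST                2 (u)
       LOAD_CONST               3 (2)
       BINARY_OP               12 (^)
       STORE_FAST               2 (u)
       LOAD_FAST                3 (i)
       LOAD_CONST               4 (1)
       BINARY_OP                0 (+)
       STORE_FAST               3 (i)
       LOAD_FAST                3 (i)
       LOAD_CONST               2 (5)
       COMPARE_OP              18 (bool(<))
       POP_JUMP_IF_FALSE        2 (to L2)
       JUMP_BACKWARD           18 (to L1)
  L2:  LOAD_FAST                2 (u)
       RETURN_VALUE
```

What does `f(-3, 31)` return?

-8

LOAD_FAST_LOAD_FAST a,a → push -3,-3
BINARY_OP + → -3 + -3 = -6
STORE_FAST u → u=-6
LOAD_CONST → push 0
STORE_FAST i → i=0
LOAD_FAST i → push 0
LOAD_CONST → push 5
COMPARE_OP bool(<) → 0 vs 5 = True
POP_JUMP_IF_FALSE → pop True; no jump
LOAD_FAST u → push -6
LOAD_CONST → push 2
BINARY_OP ^ → -6 ^ 2 = -8
STORE_FAST u → u=-8
LOAD_FAST i → push 0
LOAD_CONST → push 1
BINARY_OP + → 0 + 1 = 1
STORE_FAST i → i=1
LOAD_FAST i → push 1
LOAD_CONST → push 5
COMPARE_OP bool(<) → 1 vs 5 = True
POP_JUMP_IF_FALSE → pop True; no jump
LOAD_FAST u → push -8
LOAD_CONST → push 2
BINARY_OP ^ → -8 ^ 2 = -6
STORE_FAST u → u=-6
LOAD_FAST i → push 1
LOAD_CONST → push 1
BINARY_OP + → 1 + 1 = 2
STORE_FAST i → i=2
LOAD_FAST i → push 2
LOAD_CONST → push 5
COMPARE_OP bool(<) → 2 vs 5 = True
POP_JUMP_IF_FALSE → pop True; no jump
LOAD_FAST u → push -6
LOAD_CONST → push 2
BINARY_OP ^ → -6 ^ 2 = -8
STORE_FAST u → u=-8
LOAD_FAST i → push 2
LOAD_CONST → push 1
BINARY_OP + → 2 + 1 = 3
STORE_FAST i → i=3
LOAD_FAST i → push 3
LOAD_CONST → push 5
COMPARE_OP bool(<) → 3 vs 5 = True
POP_JUMP_IF_FALSE → pop True; no jump
LOAD_FAST u → push -8
LOAD_CONST → push 2
BINARY_OP ^ → -8 ^ 2 = -6
STORE_FAST u → u=-6
LOAD_FAST i → push 3
LOAD_CONST → push 1
BINARY_OP + → 3 + 1 = 4
STORE_FAST i → i=4
LOAD_FAST i → push 4
LOAD_CONST → push 5
COMPARE_OP bool(<) → 4 vs 5 = True
POP_JUMP_IF_FALSE → pop True; no jump
LOAD_FAST u → push -6
LOAD_CONST → push 2
BINARY_OP ^ → -6 ^ 2 = -8
STORE_FAST u → u=-8
LOAD_FAST i → push 4
LOAD_CONST → push 1
BINARY_OP + → 4 + 1 = 5
STORE_FAST i → i=5
LOAD_FAST i → push 5
LOAD_CONST → push 5
COMPARE_OP bool(<) → 5 vs 5 = False
POP_JUMP_IF_FALSE → pop False; jump
LOAD_FAST u → push -8
RETURN_VALUE → return -8.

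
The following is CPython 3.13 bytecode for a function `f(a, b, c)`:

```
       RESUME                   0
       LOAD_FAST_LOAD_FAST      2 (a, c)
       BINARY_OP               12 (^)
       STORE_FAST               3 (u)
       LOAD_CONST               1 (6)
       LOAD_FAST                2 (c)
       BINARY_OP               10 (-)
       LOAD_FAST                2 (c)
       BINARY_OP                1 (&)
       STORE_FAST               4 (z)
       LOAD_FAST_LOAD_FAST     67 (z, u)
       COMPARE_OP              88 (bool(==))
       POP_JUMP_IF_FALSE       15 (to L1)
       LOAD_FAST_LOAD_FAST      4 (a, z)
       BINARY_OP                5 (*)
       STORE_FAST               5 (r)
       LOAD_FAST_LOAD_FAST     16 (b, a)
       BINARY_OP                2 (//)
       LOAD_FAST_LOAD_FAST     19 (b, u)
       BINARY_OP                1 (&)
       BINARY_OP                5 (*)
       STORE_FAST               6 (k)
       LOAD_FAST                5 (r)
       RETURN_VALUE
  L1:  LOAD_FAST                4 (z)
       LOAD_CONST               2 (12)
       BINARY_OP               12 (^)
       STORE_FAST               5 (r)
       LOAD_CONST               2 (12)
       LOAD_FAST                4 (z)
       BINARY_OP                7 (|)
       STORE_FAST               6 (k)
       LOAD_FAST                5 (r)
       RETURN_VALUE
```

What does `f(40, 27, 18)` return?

28

LOAD_FAST_LOAD_FAST a,c → push 40,18. Stack: [40, 18]
BINARY_OP ^ → 40 ^ 18 = 58. Stack: [58]
STORE_FAST u → u=58. Stack: []
LOAD_CONST → push 6. Stack: [6]
LOAD_FAST c → push 18. Stack: [6, 18]
BINARY_OP - → 6 - 18 = -12. Stack: [-12]
LOAD_FAST c → push 18. Stack: [-12, 18]
BINARY_OP & → -12 & 18 = 16. Stack: [16]
STORE_FAST z → z=16. Stack: []
LOAD_FAST_LOAD_FAST z,u → push 16,58. Stack: [16, 58]
COMPARE_OP bool(==) → 16 vs 58 = False. Stack: [False]
POP_JUMP_IF_FALSE → pop False; jump. Stack: []
LOAD_FAST z → push 16. Stack: [16]
LOAD_CONST → push 12. Stack: [16, 12]
BINARY_OP ^ → 16 ^ 12 = 28. Stack: [28]
STORE_FAST r → r=28. Stack: []
LOAD_CONST → push 12. Stack: [12]
LOAD_FAST z → push 16. Stack: [12, 16]
BINARY_OP | → 12 | 16 = 28. Stack: [28]
STORE_FAST k → k=28. Stack: []
LOAD_FAST r → push 28. Stack: [28]
RETURN_VALUE → return 28.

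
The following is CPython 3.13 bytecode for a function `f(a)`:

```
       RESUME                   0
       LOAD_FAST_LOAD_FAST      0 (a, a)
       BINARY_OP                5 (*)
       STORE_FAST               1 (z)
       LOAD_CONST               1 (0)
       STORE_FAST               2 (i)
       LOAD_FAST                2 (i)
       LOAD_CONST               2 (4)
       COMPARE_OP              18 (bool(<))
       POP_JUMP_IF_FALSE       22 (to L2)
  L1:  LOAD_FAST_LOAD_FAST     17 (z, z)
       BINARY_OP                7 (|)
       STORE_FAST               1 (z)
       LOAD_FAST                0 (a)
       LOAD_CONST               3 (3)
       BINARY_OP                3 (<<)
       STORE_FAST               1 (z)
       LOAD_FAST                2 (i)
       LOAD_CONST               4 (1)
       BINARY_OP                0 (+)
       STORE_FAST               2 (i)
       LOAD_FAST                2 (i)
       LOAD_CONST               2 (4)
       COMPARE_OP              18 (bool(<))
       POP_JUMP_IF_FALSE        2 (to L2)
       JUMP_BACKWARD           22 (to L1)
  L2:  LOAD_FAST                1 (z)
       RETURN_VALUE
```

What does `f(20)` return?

160

LOAD_FAST_LOAD_FAST a,a → push 20,20
BINARY_OP * → 20 * 20 = 400
STORE_FAST z → z=400
LOAD_CONST → push 0
STORE_FAST i → i=0
LOAD_FAST i → push 0
LOAD_CONST → push 4
COMPARE_OP bool(<) → 0 vs 4 = True
POP_JUMP_IF_FALSE → pop True; no jump
LOAD_FAST_LOAD_FAST z,z → push 400,400
BINARY_OP | → 400 | 400 = 400
STORE_FAST z → z=400
LOAD_FAST a → push 20
LOAD_CONST → push 3
BINARY_OP << → 20 << 3 = 160
STORE_FAST z → z=160
LOAD_FAST i → push 0
LOAD_CONST → push 1
BINARY_OP + → 0 + 1 = 1
STORE_FAST i → i=1
LOAD_FAST i → push 1
LOAD_CONST → push 4
COMPARE_OP bool(<) → 1 vs 4 = True
POP_JUMP_IF_FALSE → pop True; no jump
LOAD_FAST_LOAD_FAST z,z → push 160,160
BINARY_OP | → 160 | 160 = 160
STORE_FAST z → z=160
LOAD_FAST a → push 20
LOAD_CONST → push 3
BINARY_OP << → 20 << 3 = 160
STORE_FAST z → z=160
LOAD_FAST i → push 1
LOAD_CONST → push 1
BINARY_OP + → 1 + 1 = 2
STORE_FAST i → i=2
LOAD_FAST i → push 2
LOAD_CONST → push 4
COMPARE_OP bool(<) → 2 vs 4 = True
POP_JUMP_IF_FALSE → pop True; no jump
LOAD_FAST_LOAD_FAST z,z → push 160,160
BINARY_OP | → 160 | 160 = 160
STORE_FAST z → z=160
LOAD_FAST a → push 20
LOAD_CONST → push 3
BINARY_OP << → 20 << 3 = 160
STORE_FAST z → z=160
LOAD_FAST i → push 2
LOAD_CONST → push 1
BINARY_OP + → 2 + 1 = 3
STORE_FAST i → i=3
LOAD_FAST i → push 3
LOAD_CONST → push 4
COMPARE_OP bool(<) → 3 vs 4 = True
POP_JUMP_IF_FALSE → pop True; no jump
LOAD_FAST_LOAD_FAST z,z → push 160,160
BINARY_OP | → 160 | 160 = 160
STORE_FAST z → z=160
LOAD_FAST a → push 20
LOAD_CONST → push 3
BINARY_OP << → 20 << 3 = 160
STORE_FAST z → z=160
LOAD_FAST i → push 3
LOAD_CONST → push 1
BINARY_OP + → 3 + 1 = 4
STORE_FAST i → i=4
LOAD_FAST i → push 4
LOAD_CONST → push 4
COMPARE_OP bool(<) → 4 vs 4 = False
POP_JUMP_IF_FALSE → pop False; jump
LOAD_FAST z → push 160
RETURN_VALUE → return 160.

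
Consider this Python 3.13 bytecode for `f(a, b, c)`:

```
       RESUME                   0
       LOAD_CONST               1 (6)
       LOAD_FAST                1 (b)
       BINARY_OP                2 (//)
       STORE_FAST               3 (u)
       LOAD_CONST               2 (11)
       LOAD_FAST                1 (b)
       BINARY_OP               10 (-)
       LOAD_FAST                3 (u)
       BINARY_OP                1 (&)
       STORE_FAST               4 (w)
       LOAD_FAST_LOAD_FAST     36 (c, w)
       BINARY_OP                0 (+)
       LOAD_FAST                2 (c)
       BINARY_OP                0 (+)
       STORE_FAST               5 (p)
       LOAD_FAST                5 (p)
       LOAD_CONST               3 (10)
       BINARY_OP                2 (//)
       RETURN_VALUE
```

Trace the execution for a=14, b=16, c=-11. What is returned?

LOAD_CONST → push 6. Stack: [6]
LOAD_FAST b → push 16. Stack: [6, 16]
BINARY_OP // → 6 // 16 = 0. Stack: [0]
STORE_FAST u → u=0. Stack: []
LOAD_CONST → push 11. Stack: [11]
LOAD_FAST b → push 16. Stack: [11, 16]
BINARY_OP - → 11 - 16 = -5. Stack: [-5]
LOAD_FAST u → push 0. Stack: [-5, 0]
BINARY_OP & → -5 & 0 = 0. Stack: [0]
STORE_FAST w → w=0. Stack: []
LOAD_FAST_LOAD_FAST c,w → push -11,0. Stack: [-11, 0]
BINARY_OP + → -11 + 0 = -11. Stack: [-11]
LOAD_FAST c → push -11. Stack: [-11, -11]
BINARY_OP + → -11 + -11 = -22. Stack: [-22]
STORE_FAST p → p=-22. Stack: []
LOAD_FAST p → push -22. Stack: [-22]
LOAD_CONST → push 10. Stack: [-22, 10]
BINARY_OP // → -22 // 10 = -3. Stack: [-3]
RETURN_VALUE → return -3.

-3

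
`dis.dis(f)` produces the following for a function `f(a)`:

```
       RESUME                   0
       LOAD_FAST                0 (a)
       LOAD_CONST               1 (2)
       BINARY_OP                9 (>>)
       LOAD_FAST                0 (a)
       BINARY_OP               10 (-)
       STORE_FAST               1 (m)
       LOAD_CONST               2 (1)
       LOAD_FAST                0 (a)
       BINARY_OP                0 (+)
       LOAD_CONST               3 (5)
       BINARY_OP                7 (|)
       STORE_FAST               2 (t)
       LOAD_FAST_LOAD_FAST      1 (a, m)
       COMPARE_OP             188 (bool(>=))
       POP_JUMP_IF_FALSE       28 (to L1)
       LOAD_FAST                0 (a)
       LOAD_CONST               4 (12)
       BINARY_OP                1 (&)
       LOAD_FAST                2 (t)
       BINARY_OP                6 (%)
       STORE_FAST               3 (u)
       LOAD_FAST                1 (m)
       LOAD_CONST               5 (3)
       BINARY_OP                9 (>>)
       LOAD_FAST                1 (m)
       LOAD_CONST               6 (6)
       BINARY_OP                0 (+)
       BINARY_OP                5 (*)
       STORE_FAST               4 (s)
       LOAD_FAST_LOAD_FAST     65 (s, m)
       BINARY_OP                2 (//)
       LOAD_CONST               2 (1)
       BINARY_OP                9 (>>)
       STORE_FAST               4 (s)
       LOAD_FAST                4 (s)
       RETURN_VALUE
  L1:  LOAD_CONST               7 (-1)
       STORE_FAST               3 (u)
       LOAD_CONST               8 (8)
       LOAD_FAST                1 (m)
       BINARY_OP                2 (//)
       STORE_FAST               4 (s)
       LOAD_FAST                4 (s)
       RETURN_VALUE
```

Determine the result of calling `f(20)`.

-1

LOAD_FAST a → push 20. Stack: [20]
LOAD_CONST → push 2. Stack: [20, 2]
BINARY_OP >> → 20 >> 2 = 5. Stack: [5]
LOAD_FAST a → push 20. Stack: [5, 20]
BINARY_OP - → 5 - 20 = -15. Stack: [-15]
STORE_FAST m → m=-15. Stack: []
LOAD_CONST → push 1. Stack: [1]
LOAD_FAST a → push 20. Stack: [1, 20]
BINARY_OP + → 1 + 20 = 21. Stack: [21]
LOAD_CONST → push 5. Stack: [21, 5]
BINARY_OP | → 21 | 5 = 21. Stack: [21]
STORE_FAST t → t=21. Stack: []
LOAD_FAST_LOAD_FAST a,m → push 20,-15. Stack: [20, -15]
COMPARE_OP bool(>=) → 20 vs -15 = True. Stack: [True]
POP_JUMP_IF_FALSE → pop True; no jump. Stack: []
LOAD_FAST a → push 20. Stack: [20]
LOAD_CONST → push 12. Stack: [20, 12]
BINARY_OP & → 20 & 12 = 4. Stack: [4]
LOAD_FAST t → push 21. Stack: [4, 21]
BINARY_OP % → 4 % 21 = 4. Stack: [4]
STORE_FAST u → u=4. Stack: []
LOAD_FAST m → push -15. Stack: [-15]
LOAD_CONST → push 3. Stack: [-15, 3]
BINARY_OP >> → -15 >> 3 = -2. Stack: [-2]
LOAD_FAST m → push -15. Stack: [-2, -15]
LOAD_CONST → push 6. Stack: [-2, -15, 6]
BINARY_OP + → -15 + 6 = -9. Stack: [-2, -9]
BINARY_OP * → -2 * -9 = 18. Stack: [18]
STORE_FAST s → s=18. Stack: []
LOAD_FAST_LOAD_FAST s,m → push 18,-15. Stack: [18, -15]
BINARY_OP // → 18 // -15 = -2. Stack: [-2]
LOAD_CONST → push 1. Stack: [-2, 1]
BINARY_OP >> → -2 >> 1 = -1. Stack: [-1]
STORE_FAST s → s=-1. Stack: []
LOAD_FAST s → push -1. Stack: [-1]
RETURN_VALUE → return -1.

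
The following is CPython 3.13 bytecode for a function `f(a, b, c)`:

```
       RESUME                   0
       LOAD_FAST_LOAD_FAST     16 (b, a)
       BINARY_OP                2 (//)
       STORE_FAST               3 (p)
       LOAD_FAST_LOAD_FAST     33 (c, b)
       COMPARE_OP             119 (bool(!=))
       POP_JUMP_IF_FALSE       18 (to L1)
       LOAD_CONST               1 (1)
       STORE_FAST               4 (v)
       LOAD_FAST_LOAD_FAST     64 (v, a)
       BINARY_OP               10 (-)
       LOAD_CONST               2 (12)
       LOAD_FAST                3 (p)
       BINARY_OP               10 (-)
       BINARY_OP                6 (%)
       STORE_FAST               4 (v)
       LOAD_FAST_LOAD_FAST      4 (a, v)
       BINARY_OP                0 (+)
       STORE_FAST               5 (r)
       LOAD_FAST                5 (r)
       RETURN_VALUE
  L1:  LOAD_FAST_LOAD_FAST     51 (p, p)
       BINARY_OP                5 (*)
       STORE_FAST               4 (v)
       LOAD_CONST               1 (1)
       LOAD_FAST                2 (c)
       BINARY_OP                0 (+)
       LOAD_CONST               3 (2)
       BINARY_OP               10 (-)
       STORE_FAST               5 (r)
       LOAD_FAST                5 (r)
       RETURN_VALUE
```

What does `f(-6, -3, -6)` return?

1

LOAD_FAST_LOAD_FAST b,a → push -3,-6. Stack: [-3, -6]
BINARY_OP // → -3 // -6 = 0. Stack: [0]
STORE_FAST p → p=0. Stack: []
LOAD_FAST_LOAD_FAST c,b → push -6,-3. Stack: [-6, -3]
COMPARE_OP bool(!=) → -6 vs -3 = True. Stack: [True]
POP_JUMP_IF_FALSE → pop True; no jump. Stack: []
LOAD_CONST → push 1. Stack: [1]
STORE_FAST v → v=1. Stack: []
LOAD_FAST_LOAD_FAST v,a → push 1,-6. Stack: [1, -6]
BINARY_OP - → 1 - -6 = 7. Stack: [7]
LOAD_CONST → push 12. Stack: [7, 12]
LOAD_FAST p → push 0. Stack: [7, 12, 0]
BINARY_OP - → 12 - 0 = 12. Stack: [7, 12]
BINARY_OP % → 7 % 12 = 7. Stack: [7]
STORE_FAST v → v=7. Stack: []
LOAD_FAST_LOAD_FAST a,v → push -6,7. Stack: [-6, 7]
BINARY_OP + → -6 + 7 = 1. Stack: [1]
STORE_FAST r → r=1. Stack: []
LOAD_FAST r → push 1. Stack: [1]
RETURN_VALUE → return 1.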